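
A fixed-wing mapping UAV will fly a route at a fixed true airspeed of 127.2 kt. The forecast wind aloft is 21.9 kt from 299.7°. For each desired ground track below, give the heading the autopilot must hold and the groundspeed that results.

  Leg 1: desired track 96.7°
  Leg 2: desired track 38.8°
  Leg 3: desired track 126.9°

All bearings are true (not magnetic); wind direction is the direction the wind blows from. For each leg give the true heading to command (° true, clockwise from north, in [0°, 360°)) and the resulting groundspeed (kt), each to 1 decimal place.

Leg 1: desired track 96.7°; wind correction -3.9° → command heading 92.8°, groundspeed 147.1 kt
Leg 2: desired track 38.8°; wind correction -9.8° → command heading 29.0°, groundspeed 128.8 kt
Leg 3: desired track 126.9°; wind correction +1.2° → command heading 128.1°, groundspeed 148.9 kt

Leg 1: heading=92.8°, groundspeed=147.1 kt
Leg 2: heading=29.0°, groundspeed=128.8 kt
Leg 3: heading=128.1°, groundspeed=148.9 kt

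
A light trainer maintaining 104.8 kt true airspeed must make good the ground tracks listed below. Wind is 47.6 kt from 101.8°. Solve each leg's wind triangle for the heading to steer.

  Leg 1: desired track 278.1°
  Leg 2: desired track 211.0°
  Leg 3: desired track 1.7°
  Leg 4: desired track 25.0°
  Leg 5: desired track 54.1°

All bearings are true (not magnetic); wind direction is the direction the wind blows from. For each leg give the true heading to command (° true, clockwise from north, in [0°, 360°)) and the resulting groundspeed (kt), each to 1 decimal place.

Leg 1: heading=276.4°, groundspeed=152.3 kt
Leg 2: heading=185.6°, groundspeed=110.3 kt
Leg 3: heading=28.3°, groundspeed=102.1 kt
Leg 4: heading=51.2°, groundspeed=83.1 kt
Leg 5: heading=73.7°, groundspeed=66.7 kt

Leg 1: desired track 278.1°; wind correction -1.7° → command heading 276.4°, groundspeed 152.3 kt
Leg 2: desired track 211.0°; wind correction -25.4° → command heading 185.6°, groundspeed 110.3 kt
Leg 3: desired track 1.7°; wind correction +26.6° → command heading 28.3°, groundspeed 102.1 kt
Leg 4: desired track 25.0°; wind correction +26.2° → command heading 51.2°, groundspeed 83.1 kt
Leg 5: desired track 54.1°; wind correction +19.6° → command heading 73.7°, groundspeed 66.7 kt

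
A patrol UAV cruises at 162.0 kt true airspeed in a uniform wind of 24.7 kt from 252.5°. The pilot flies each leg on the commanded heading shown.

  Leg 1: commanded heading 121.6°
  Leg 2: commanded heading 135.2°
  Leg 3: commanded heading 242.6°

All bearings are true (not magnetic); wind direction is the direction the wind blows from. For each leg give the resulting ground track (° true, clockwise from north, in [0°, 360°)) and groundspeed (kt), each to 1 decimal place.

Leg 1: track=115.6°, groundspeed=179.1 kt
Leg 2: track=128.0°, groundspeed=174.7 kt
Leg 3: track=240.8°, groundspeed=137.7 kt

Leg 1: heading 121.6°; drift -6.0° → track 115.6°, groundspeed 179.1 kt
Leg 2: heading 135.2°; drift -7.2° → track 128.0°, groundspeed 174.7 kt
Leg 3: heading 242.6°; drift -1.8° → track 240.8°, groundspeed 137.7 kt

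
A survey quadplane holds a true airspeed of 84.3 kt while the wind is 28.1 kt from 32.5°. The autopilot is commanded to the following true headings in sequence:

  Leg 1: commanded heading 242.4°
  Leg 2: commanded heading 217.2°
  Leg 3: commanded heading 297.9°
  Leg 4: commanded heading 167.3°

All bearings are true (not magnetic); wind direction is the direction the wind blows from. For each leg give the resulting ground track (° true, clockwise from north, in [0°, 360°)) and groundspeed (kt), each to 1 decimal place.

Leg 1: heading 242.4°; drift -7.3° → track 235.1°, groundspeed 109.6 kt
Leg 2: heading 217.2°; drift -1.2° → track 216.0°, groundspeed 112.3 kt
Leg 3: heading 297.9°; drift -17.9° → track 280.0°, groundspeed 91.0 kt
Leg 4: heading 167.3°; drift +10.8° → track 178.1°, groundspeed 106.0 kt

Leg 1: track=235.1°, groundspeed=109.6 kt
Leg 2: track=216.0°, groundspeed=112.3 kt
Leg 3: track=280.0°, groundspeed=91.0 kt
Leg 4: track=178.1°, groundspeed=106.0 kt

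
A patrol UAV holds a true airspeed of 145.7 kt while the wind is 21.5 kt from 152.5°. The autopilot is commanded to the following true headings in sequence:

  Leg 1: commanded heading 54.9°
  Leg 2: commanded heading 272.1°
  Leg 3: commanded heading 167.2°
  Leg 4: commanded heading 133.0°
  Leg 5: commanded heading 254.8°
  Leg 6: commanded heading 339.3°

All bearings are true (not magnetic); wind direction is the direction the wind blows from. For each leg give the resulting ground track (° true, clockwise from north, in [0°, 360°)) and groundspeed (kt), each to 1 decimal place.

Leg 1: track=46.7°, groundspeed=150.1 kt
Leg 2: track=278.9°, groundspeed=157.4 kt
Leg 3: track=169.7°, groundspeed=125.0 kt
Leg 4: track=129.7°, groundspeed=125.6 kt
Leg 5: track=262.8°, groundspeed=151.7 kt
Leg 6: track=338.4°, groundspeed=167.1 kt

Leg 1: heading 54.9°; drift -8.2° → track 46.7°, groundspeed 150.1 kt
Leg 2: heading 272.1°; drift +6.8° → track 278.9°, groundspeed 157.4 kt
Leg 3: heading 167.2°; drift +2.5° → track 169.7°, groundspeed 125.0 kt
Leg 4: heading 133.0°; drift -3.3° → track 129.7°, groundspeed 125.6 kt
Leg 5: heading 254.8°; drift +8.0° → track 262.8°, groundspeed 151.7 kt
Leg 6: heading 339.3°; drift -0.9° → track 338.4°, groundspeed 167.1 kt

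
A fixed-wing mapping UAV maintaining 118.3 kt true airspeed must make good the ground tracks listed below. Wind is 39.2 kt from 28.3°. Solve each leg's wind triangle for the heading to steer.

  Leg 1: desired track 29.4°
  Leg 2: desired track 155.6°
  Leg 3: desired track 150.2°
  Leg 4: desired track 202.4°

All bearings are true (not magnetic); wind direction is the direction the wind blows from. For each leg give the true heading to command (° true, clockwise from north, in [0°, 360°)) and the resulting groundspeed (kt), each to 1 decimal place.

Leg 1: heading=29.0°, groundspeed=79.1 kt
Leg 2: heading=140.3°, groundspeed=137.9 kt
Leg 3: heading=133.9°, groundspeed=134.2 kt
Leg 4: heading=200.4°, groundspeed=157.2 kt

Leg 1: desired track 29.4°; wind correction -0.4° → command heading 29.0°, groundspeed 79.1 kt
Leg 2: desired track 155.6°; wind correction -15.3° → command heading 140.3°, groundspeed 137.9 kt
Leg 3: desired track 150.2°; wind correction -16.3° → command heading 133.9°, groundspeed 134.2 kt
Leg 4: desired track 202.4°; wind correction -2.0° → command heading 200.4°, groundspeed 157.2 kt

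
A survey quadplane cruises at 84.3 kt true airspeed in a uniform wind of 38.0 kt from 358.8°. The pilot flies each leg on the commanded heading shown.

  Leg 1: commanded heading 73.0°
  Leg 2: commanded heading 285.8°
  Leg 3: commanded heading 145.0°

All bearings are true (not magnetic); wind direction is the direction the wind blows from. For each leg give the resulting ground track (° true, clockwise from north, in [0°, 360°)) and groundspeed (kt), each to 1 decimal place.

Leg 1: track=99.3°, groundspeed=82.5 kt
Leg 2: track=259.4°, groundspeed=81.7 kt
Leg 3: track=155.3°, groundspeed=117.8 kt

Leg 1: heading 73.0°; drift +26.3° → track 99.3°, groundspeed 82.5 kt
Leg 2: heading 285.8°; drift -26.4° → track 259.4°, groundspeed 81.7 kt
Leg 3: heading 145.0°; drift +10.3° → track 155.3°, groundspeed 117.8 kt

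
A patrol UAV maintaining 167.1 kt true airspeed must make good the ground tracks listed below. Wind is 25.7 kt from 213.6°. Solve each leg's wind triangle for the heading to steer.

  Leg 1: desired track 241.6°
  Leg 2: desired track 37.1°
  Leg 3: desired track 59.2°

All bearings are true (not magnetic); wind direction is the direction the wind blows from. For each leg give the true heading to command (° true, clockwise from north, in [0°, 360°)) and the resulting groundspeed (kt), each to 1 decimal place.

Leg 1: heading=237.5°, groundspeed=144.0 kt
Leg 2: heading=37.6°, groundspeed=192.7 kt
Leg 3: heading=63.0°, groundspeed=189.9 kt

Leg 1: desired track 241.6°; wind correction -4.1° → command heading 237.5°, groundspeed 144.0 kt
Leg 2: desired track 37.1°; wind correction +0.5° → command heading 37.6°, groundspeed 192.7 kt
Leg 3: desired track 59.2°; wind correction +3.8° → command heading 63.0°, groundspeed 189.9 kt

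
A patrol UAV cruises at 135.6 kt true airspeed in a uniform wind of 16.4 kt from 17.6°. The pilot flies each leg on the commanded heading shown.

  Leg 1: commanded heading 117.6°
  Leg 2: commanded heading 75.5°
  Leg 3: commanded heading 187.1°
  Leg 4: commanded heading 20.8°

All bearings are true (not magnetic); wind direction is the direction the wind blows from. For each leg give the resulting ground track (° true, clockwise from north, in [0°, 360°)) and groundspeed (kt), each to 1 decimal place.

Leg 1: track=124.3°, groundspeed=139.4 kt
Leg 2: track=81.7°, groundspeed=127.6 kt
Leg 3: track=188.2°, groundspeed=151.8 kt
Leg 4: track=21.2°, groundspeed=119.2 kt

Leg 1: heading 117.6°; drift +6.7° → track 124.3°, groundspeed 139.4 kt
Leg 2: heading 75.5°; drift +6.2° → track 81.7°, groundspeed 127.6 kt
Leg 3: heading 187.1°; drift +1.1° → track 188.2°, groundspeed 151.8 kt
Leg 4: heading 20.8°; drift +0.4° → track 21.2°, groundspeed 119.2 kt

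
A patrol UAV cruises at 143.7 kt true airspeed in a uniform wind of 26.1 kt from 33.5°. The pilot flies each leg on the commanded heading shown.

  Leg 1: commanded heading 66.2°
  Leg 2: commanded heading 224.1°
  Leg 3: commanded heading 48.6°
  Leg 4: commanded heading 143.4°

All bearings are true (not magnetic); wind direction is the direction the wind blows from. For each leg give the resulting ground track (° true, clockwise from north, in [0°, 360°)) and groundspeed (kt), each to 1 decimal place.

Leg 1: heading 66.2°; drift +6.6° → track 72.8°, groundspeed 122.6 kt
Leg 2: heading 224.1°; drift -1.6° → track 222.5°, groundspeed 169.4 kt
Leg 3: heading 48.6°; drift +3.3° → track 51.9°, groundspeed 118.7 kt
Leg 4: heading 143.4°; drift +9.1° → track 152.5°, groundspeed 154.5 kt

Leg 1: track=72.8°, groundspeed=122.6 kt
Leg 2: track=222.5°, groundspeed=169.4 kt
Leg 3: track=51.9°, groundspeed=118.7 kt
Leg 4: track=152.5°, groundspeed=154.5 kt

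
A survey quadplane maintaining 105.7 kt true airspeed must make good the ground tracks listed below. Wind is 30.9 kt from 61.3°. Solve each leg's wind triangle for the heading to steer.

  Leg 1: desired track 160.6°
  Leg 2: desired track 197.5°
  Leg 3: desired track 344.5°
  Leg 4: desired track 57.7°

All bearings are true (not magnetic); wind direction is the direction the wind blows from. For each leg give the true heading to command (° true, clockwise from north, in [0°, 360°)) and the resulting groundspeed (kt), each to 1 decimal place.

Leg 1: desired track 160.6°; wind correction -16.8° → command heading 143.8°, groundspeed 106.2 kt
Leg 2: desired track 197.5°; wind correction -11.7° → command heading 185.8°, groundspeed 125.8 kt
Leg 3: desired track 344.5°; wind correction +16.5° → command heading 1.0°, groundspeed 94.3 kt
Leg 4: desired track 57.7°; wind correction +1.1° → command heading 58.8°, groundspeed 74.8 kt

Leg 1: heading=143.8°, groundspeed=106.2 kt
Leg 2: heading=185.8°, groundspeed=125.8 kt
Leg 3: heading=1.0°, groundspeed=94.3 kt
Leg 4: heading=58.8°, groundspeed=74.8 kt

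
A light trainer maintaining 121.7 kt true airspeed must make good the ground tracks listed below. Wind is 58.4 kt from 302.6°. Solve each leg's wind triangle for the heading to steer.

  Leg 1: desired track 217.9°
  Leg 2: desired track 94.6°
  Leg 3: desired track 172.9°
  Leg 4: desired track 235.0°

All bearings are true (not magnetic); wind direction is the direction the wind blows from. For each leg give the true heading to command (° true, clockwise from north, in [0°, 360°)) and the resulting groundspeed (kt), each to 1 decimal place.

Leg 1: desired track 217.9°; wind correction +28.5° → command heading 246.4°, groundspeed 101.5 kt
Leg 2: desired track 94.6°; wind correction -13.0° → command heading 81.6°, groundspeed 170.1 kt
Leg 3: desired track 172.9°; wind correction +21.7° → command heading 194.6°, groundspeed 150.4 kt
Leg 4: desired track 235.0°; wind correction +26.3° → command heading 261.3°, groundspeed 86.8 kt

Leg 1: heading=246.4°, groundspeed=101.5 kt
Leg 2: heading=81.6°, groundspeed=170.1 kt
Leg 3: heading=194.6°, groundspeed=150.4 kt
Leg 4: heading=261.3°, groundspeed=86.8 kt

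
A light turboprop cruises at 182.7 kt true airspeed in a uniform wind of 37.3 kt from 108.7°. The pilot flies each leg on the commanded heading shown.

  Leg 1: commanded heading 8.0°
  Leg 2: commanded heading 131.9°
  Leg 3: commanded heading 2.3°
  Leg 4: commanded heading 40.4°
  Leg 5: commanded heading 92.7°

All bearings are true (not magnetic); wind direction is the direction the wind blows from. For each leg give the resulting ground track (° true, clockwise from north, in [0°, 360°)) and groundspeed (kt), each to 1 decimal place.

Leg 1: track=357.1°, groundspeed=193.1 kt
Leg 2: track=137.6°, groundspeed=149.1 kt
Leg 3: track=351.8°, groundspeed=196.5 kt
Leg 4: track=28.8°, groundspeed=172.4 kt
Leg 5: track=88.7°, groundspeed=147.2 kt

Leg 1: heading 8.0°; drift -10.9° → track 357.1°, groundspeed 193.1 kt
Leg 2: heading 131.9°; drift +5.7° → track 137.6°, groundspeed 149.1 kt
Leg 3: heading 2.3°; drift -10.5° → track 351.8°, groundspeed 196.5 kt
Leg 4: heading 40.4°; drift -11.6° → track 28.8°, groundspeed 172.4 kt
Leg 5: heading 92.7°; drift -4.0° → track 88.7°, groundspeed 147.2 kt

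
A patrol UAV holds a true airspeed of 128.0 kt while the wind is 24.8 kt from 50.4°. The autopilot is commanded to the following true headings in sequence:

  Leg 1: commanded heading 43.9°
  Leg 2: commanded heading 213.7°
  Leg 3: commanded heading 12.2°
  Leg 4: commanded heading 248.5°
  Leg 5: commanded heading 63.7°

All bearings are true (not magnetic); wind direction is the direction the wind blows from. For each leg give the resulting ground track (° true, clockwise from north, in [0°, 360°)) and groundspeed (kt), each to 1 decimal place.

Leg 1: track=42.3°, groundspeed=103.4 kt
Leg 2: track=216.4°, groundspeed=151.9 kt
Leg 3: track=4.2°, groundspeed=109.6 kt
Leg 4: track=245.6°, groundspeed=151.8 kt
Leg 5: track=66.8°, groundspeed=104.0 kt

Leg 1: heading 43.9°; drift -1.6° → track 42.3°, groundspeed 103.4 kt
Leg 2: heading 213.7°; drift +2.7° → track 216.4°, groundspeed 151.9 kt
Leg 3: heading 12.2°; drift -8.0° → track 4.2°, groundspeed 109.6 kt
Leg 4: heading 248.5°; drift -2.9° → track 245.6°, groundspeed 151.8 kt
Leg 5: heading 63.7°; drift +3.1° → track 66.8°, groundspeed 104.0 kt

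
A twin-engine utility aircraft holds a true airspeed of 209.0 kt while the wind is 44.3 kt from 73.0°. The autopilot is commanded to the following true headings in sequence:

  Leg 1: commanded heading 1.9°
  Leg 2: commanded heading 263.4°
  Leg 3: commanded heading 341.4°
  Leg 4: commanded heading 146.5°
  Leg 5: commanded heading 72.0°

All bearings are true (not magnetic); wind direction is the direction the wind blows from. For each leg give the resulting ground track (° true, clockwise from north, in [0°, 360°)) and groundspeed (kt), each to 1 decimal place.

Leg 1: track=349.7°, groundspeed=199.1 kt
Leg 2: track=261.6°, groundspeed=252.7 kt
Leg 3: track=329.5°, groundspeed=214.9 kt
Leg 4: track=158.7°, groundspeed=201.0 kt
Leg 5: track=71.7°, groundspeed=164.7 kt

Leg 1: heading 1.9°; drift -12.2° → track 349.7°, groundspeed 199.1 kt
Leg 2: heading 263.4°; drift -1.8° → track 261.6°, groundspeed 252.7 kt
Leg 3: heading 341.4°; drift -11.9° → track 329.5°, groundspeed 214.9 kt
Leg 4: heading 146.5°; drift +12.2° → track 158.7°, groundspeed 201.0 kt
Leg 5: heading 72.0°; drift -0.3° → track 71.7°, groundspeed 164.7 kt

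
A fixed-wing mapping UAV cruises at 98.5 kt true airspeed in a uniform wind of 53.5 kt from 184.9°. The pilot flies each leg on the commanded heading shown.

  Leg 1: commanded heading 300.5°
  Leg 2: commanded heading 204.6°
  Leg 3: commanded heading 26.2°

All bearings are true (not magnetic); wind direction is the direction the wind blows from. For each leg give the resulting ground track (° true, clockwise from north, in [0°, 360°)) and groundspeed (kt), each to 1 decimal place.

Leg 1: track=322.1°, groundspeed=130.8 kt
Leg 2: track=225.1°, groundspeed=51.4 kt
Leg 3: track=18.7°, groundspeed=149.6 kt

Leg 1: heading 300.5°; drift +21.6° → track 322.1°, groundspeed 130.8 kt
Leg 2: heading 204.6°; drift +20.5° → track 225.1°, groundspeed 51.4 kt
Leg 3: heading 26.2°; drift -7.5° → track 18.7°, groundspeed 149.6 kt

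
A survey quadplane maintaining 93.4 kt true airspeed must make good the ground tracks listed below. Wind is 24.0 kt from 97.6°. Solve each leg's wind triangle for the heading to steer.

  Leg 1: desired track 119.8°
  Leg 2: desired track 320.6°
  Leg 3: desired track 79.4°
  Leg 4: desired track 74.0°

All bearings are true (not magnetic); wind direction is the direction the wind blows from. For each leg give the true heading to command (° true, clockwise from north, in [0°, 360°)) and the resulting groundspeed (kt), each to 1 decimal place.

Leg 1: desired track 119.8°; wind correction -5.6° → command heading 114.2°, groundspeed 70.7 kt
Leg 2: desired track 320.6°; wind correction +10.1° → command heading 330.7°, groundspeed 109.5 kt
Leg 3: desired track 79.4°; wind correction +4.6° → command heading 84.0°, groundspeed 70.3 kt
Leg 4: desired track 74.0°; wind correction +5.9° → command heading 79.9°, groundspeed 70.9 kt

Leg 1: heading=114.2°, groundspeed=70.7 kt
Leg 2: heading=330.7°, groundspeed=109.5 kt
Leg 3: heading=84.0°, groundspeed=70.3 kt
Leg 4: heading=79.9°, groundspeed=70.9 kt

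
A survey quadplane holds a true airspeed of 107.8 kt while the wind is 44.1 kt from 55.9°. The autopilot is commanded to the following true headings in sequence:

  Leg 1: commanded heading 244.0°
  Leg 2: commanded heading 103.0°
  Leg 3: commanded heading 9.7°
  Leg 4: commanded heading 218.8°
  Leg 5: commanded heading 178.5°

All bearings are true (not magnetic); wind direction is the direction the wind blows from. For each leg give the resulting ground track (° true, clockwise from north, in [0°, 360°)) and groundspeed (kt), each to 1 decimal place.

Leg 1: track=241.7°, groundspeed=151.6 kt
Leg 2: track=125.6°, groundspeed=84.2 kt
Leg 3: track=347.3°, groundspeed=83.6 kt
Leg 4: track=223.7°, groundspeed=150.5 kt
Leg 5: track=194.3°, groundspeed=136.7 kt

Leg 1: heading 244.0°; drift -2.3° → track 241.7°, groundspeed 151.6 kt
Leg 2: heading 103.0°; drift +22.6° → track 125.6°, groundspeed 84.2 kt
Leg 3: heading 9.7°; drift -22.4° → track 347.3°, groundspeed 83.6 kt
Leg 4: heading 218.8°; drift +4.9° → track 223.7°, groundspeed 150.5 kt
Leg 5: heading 178.5°; drift +15.8° → track 194.3°, groundspeed 136.7 kt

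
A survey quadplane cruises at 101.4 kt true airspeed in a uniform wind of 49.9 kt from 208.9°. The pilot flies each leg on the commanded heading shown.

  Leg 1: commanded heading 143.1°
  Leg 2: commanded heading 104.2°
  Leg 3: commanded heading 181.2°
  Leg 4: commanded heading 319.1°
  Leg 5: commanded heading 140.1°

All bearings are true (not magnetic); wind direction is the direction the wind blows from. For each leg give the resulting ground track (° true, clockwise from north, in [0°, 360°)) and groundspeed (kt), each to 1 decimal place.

Leg 1: heading 143.1°; drift -29.3° → track 113.8°, groundspeed 92.9 kt
Leg 2: heading 104.2°; drift -22.9° → track 81.3°, groundspeed 123.9 kt
Leg 3: heading 181.2°; drift -22.1° → track 159.1°, groundspeed 61.7 kt
Leg 4: heading 319.1°; drift +21.5° → track 340.6°, groundspeed 127.5 kt
Leg 5: heading 140.1°; drift -29.2° → track 110.9°, groundspeed 95.5 kt

Leg 1: track=113.8°, groundspeed=92.9 kt
Leg 2: track=81.3°, groundspeed=123.9 kt
Leg 3: track=159.1°, groundspeed=61.7 kt
Leg 4: track=340.6°, groundspeed=127.5 kt
Leg 5: track=110.9°, groundspeed=95.5 kt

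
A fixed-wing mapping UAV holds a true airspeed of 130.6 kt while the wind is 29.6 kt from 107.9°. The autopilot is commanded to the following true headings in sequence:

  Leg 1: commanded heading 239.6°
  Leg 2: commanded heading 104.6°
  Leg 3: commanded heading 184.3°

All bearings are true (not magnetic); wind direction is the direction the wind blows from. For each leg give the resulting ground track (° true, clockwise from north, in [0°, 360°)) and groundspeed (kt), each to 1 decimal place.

Leg 1: heading 239.6°; drift +8.4° → track 248.0°, groundspeed 151.9 kt
Leg 2: heading 104.6°; drift -1.0° → track 103.6°, groundspeed 101.1 kt
Leg 3: heading 184.3°; drift +13.1° → track 197.4°, groundspeed 126.9 kt

Leg 1: track=248.0°, groundspeed=151.9 kt
Leg 2: track=103.6°, groundspeed=101.1 kt
Leg 3: track=197.4°, groundspeed=126.9 kt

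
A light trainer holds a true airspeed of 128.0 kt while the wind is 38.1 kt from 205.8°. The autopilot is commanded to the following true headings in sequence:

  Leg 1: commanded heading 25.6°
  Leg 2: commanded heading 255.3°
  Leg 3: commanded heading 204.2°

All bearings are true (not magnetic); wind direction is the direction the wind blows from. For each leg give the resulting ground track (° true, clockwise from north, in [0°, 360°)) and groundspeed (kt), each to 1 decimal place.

Leg 1: heading 25.6°; drift +0.0° → track 25.6°, groundspeed 166.1 kt
Leg 2: heading 255.3°; drift +15.7° → track 271.0°, groundspeed 107.2 kt
Leg 3: heading 204.2°; drift -0.7° → track 203.5°, groundspeed 89.9 kt

Leg 1: track=25.6°, groundspeed=166.1 kt
Leg 2: track=271.0°, groundspeed=107.2 kt
Leg 3: track=203.5°, groundspeed=89.9 kt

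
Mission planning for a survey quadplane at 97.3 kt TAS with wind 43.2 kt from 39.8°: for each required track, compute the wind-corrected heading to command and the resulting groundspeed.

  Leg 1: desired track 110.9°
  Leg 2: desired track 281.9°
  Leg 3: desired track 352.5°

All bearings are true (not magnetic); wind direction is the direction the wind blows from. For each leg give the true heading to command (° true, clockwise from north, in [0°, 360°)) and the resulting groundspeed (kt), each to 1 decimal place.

Leg 1: desired track 110.9°; wind correction -24.8° → command heading 86.1°, groundspeed 74.3 kt
Leg 2: desired track 281.9°; wind correction +23.1° → command heading 305.0°, groundspeed 109.7 kt
Leg 3: desired track 352.5°; wind correction +19.0° → command heading 11.5°, groundspeed 62.7 kt

Leg 1: heading=86.1°, groundspeed=74.3 kt
Leg 2: heading=305.0°, groundspeed=109.7 kt
Leg 3: heading=11.5°, groundspeed=62.7 kt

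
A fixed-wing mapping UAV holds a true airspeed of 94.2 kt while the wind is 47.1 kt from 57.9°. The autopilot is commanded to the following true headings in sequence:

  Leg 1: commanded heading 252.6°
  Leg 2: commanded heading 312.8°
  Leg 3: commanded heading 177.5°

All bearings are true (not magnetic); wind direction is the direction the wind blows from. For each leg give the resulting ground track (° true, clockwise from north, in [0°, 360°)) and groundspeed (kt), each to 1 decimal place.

Leg 1: track=247.7°, groundspeed=140.3 kt
Leg 2: track=289.7°, groundspeed=115.8 kt
Leg 3: track=196.7°, groundspeed=124.4 kt

Leg 1: heading 252.6°; drift -4.9° → track 247.7°, groundspeed 140.3 kt
Leg 2: heading 312.8°; drift -23.1° → track 289.7°, groundspeed 115.8 kt
Leg 3: heading 177.5°; drift +19.2° → track 196.7°, groundspeed 124.4 kt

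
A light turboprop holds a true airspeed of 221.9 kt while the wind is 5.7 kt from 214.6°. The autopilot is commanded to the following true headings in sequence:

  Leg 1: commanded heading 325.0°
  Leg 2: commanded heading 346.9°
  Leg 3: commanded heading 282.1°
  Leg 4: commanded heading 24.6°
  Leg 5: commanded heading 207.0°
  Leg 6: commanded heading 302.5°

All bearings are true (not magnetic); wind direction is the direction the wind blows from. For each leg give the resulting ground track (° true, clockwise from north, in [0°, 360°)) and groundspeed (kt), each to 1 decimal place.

Leg 1: track=326.4°, groundspeed=224.0 kt
Leg 2: track=348.0°, groundspeed=225.8 kt
Leg 3: track=283.5°, groundspeed=219.8 kt
Leg 4: track=24.8°, groundspeed=227.5 kt
Leg 5: track=206.8°, groundspeed=216.3 kt
Leg 6: track=304.0°, groundspeed=221.8 kt

Leg 1: heading 325.0°; drift +1.4° → track 326.4°, groundspeed 224.0 kt
Leg 2: heading 346.9°; drift +1.1° → track 348.0°, groundspeed 225.8 kt
Leg 3: heading 282.1°; drift +1.4° → track 283.5°, groundspeed 219.8 kt
Leg 4: heading 24.6°; drift +0.2° → track 24.8°, groundspeed 227.5 kt
Leg 5: heading 207.0°; drift -0.2° → track 206.8°, groundspeed 216.3 kt
Leg 6: heading 302.5°; drift +1.5° → track 304.0°, groundspeed 221.8 kt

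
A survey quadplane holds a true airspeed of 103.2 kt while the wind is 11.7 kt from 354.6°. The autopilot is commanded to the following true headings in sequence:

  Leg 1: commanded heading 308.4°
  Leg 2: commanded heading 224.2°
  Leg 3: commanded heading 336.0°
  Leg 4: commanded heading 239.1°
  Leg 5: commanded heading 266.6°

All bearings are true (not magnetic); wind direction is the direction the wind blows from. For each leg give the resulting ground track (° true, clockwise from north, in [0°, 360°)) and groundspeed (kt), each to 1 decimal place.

Leg 1: heading 308.4°; drift -5.1° → track 303.3°, groundspeed 95.5 kt
Leg 2: heading 224.2°; drift -4.6° → track 219.6°, groundspeed 111.1 kt
Leg 3: heading 336.0°; drift -2.3° → track 333.7°, groundspeed 92.2 kt
Leg 4: heading 239.1°; drift -5.6° → track 233.5°, groundspeed 108.8 kt
Leg 5: heading 266.6°; drift -6.5° → track 260.1°, groundspeed 103.5 kt

Leg 1: track=303.3°, groundspeed=95.5 kt
Leg 2: track=219.6°, groundspeed=111.1 kt
Leg 3: track=333.7°, groundspeed=92.2 kt
Leg 4: track=233.5°, groundspeed=108.8 kt
Leg 5: track=260.1°, groundspeed=103.5 kt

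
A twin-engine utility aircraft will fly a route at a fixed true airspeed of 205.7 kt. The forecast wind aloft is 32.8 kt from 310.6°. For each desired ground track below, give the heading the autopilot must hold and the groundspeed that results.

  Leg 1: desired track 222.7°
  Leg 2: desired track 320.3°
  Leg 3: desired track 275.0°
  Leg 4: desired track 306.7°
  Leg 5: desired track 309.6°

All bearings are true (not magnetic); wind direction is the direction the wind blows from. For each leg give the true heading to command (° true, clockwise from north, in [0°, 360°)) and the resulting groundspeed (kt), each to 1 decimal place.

Leg 1: heading=231.9°, groundspeed=201.9 kt
Leg 2: heading=318.8°, groundspeed=173.3 kt
Leg 3: heading=280.3°, groundspeed=178.1 kt
Leg 4: heading=307.3°, groundspeed=173.0 kt
Leg 5: heading=309.8°, groundspeed=172.9 kt

Leg 1: desired track 222.7°; wind correction +9.2° → command heading 231.9°, groundspeed 201.9 kt
Leg 2: desired track 320.3°; wind correction -1.5° → command heading 318.8°, groundspeed 173.3 kt
Leg 3: desired track 275.0°; wind correction +5.3° → command heading 280.3°, groundspeed 178.1 kt
Leg 4: desired track 306.7°; wind correction +0.6° → command heading 307.3°, groundspeed 173.0 kt
Leg 5: desired track 309.6°; wind correction +0.2° → command heading 309.8°, groundspeed 172.9 kt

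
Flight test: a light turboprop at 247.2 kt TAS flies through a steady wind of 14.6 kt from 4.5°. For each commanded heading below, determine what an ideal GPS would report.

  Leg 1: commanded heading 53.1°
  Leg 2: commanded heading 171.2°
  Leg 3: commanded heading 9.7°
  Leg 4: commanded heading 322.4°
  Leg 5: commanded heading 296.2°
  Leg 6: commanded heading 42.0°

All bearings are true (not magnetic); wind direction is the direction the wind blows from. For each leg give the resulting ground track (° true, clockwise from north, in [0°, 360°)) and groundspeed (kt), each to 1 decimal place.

Leg 1: track=55.7°, groundspeed=237.8 kt
Leg 2: track=171.9°, groundspeed=261.4 kt
Leg 3: track=10.0°, groundspeed=232.7 kt
Leg 4: track=320.0°, groundspeed=236.6 kt
Leg 5: track=293.0°, groundspeed=242.2 kt
Leg 6: track=44.2°, groundspeed=235.8 kt

Leg 1: heading 53.1°; drift +2.6° → track 55.7°, groundspeed 237.8 kt
Leg 2: heading 171.2°; drift +0.7° → track 171.9°, groundspeed 261.4 kt
Leg 3: heading 9.7°; drift +0.3° → track 10.0°, groundspeed 232.7 kt
Leg 4: heading 322.4°; drift -2.4° → track 320.0°, groundspeed 236.6 kt
Leg 5: heading 296.2°; drift -3.2° → track 293.0°, groundspeed 242.2 kt
Leg 6: heading 42.0°; drift +2.2° → track 44.2°, groundspeed 235.8 kt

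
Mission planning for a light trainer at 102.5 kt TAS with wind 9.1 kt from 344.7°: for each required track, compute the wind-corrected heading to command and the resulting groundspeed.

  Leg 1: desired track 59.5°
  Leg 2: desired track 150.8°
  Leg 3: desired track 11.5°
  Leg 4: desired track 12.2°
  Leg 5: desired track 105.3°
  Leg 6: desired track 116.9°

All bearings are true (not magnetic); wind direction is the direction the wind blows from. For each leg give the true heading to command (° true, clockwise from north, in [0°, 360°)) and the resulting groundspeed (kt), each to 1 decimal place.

Leg 1: desired track 59.5°; wind correction -4.9° → command heading 54.6°, groundspeed 99.7 kt
Leg 2: desired track 150.8°; wind correction -1.2° → command heading 149.6°, groundspeed 111.3 kt
Leg 3: desired track 11.5°; wind correction -2.3° → command heading 9.2°, groundspeed 94.3 kt
Leg 4: desired track 12.2°; wind correction -2.3° → command heading 9.9°, groundspeed 94.3 kt
Leg 5: desired track 105.3°; wind correction -4.4° → command heading 100.9°, groundspeed 106.8 kt
Leg 6: desired track 116.9°; wind correction -3.8° → command heading 113.1°, groundspeed 108.4 kt

Leg 1: heading=54.6°, groundspeed=99.7 kt
Leg 2: heading=149.6°, groundspeed=111.3 kt
Leg 3: heading=9.2°, groundspeed=94.3 kt
Leg 4: heading=9.9°, groundspeed=94.3 kt
Leg 5: heading=100.9°, groundspeed=106.8 kt
Leg 6: heading=113.1°, groundspeed=108.4 kt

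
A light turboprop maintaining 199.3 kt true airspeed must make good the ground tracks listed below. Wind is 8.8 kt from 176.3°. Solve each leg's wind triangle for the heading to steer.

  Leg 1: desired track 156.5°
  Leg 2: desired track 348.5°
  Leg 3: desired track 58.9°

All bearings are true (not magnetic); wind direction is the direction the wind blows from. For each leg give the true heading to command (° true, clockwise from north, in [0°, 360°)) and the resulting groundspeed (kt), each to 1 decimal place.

Leg 1: heading=157.4°, groundspeed=191.0 kt
Leg 2: heading=348.2°, groundspeed=208.0 kt
Leg 3: heading=61.1°, groundspeed=203.2 kt

Leg 1: desired track 156.5°; wind correction +0.9° → command heading 157.4°, groundspeed 191.0 kt
Leg 2: desired track 348.5°; wind correction -0.3° → command heading 348.2°, groundspeed 208.0 kt
Leg 3: desired track 58.9°; wind correction +2.2° → command heading 61.1°, groundspeed 203.2 kt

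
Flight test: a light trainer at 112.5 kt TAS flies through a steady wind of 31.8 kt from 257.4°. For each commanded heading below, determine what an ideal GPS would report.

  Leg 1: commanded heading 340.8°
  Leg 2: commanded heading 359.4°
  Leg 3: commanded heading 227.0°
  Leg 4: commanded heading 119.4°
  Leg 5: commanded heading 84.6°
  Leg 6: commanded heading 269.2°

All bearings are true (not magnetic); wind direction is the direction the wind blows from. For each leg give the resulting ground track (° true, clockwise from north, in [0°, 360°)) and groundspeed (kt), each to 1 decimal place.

Leg 1: track=357.0°, groundspeed=113.3 kt
Leg 2: track=14.0°, groundspeed=123.1 kt
Leg 3: track=216.3°, groundspeed=86.6 kt
Leg 4: track=110.5°, groundspeed=137.8 kt
Leg 5: track=83.0°, groundspeed=144.1 kt
Leg 6: track=273.8°, groundspeed=81.6 kt

Leg 1: heading 340.8°; drift +16.2° → track 357.0°, groundspeed 113.3 kt
Leg 2: heading 359.4°; drift +14.6° → track 14.0°, groundspeed 123.1 kt
Leg 3: heading 227.0°; drift -10.7° → track 216.3°, groundspeed 86.6 kt
Leg 4: heading 119.4°; drift -8.9° → track 110.5°, groundspeed 137.8 kt
Leg 5: heading 84.6°; drift -1.6° → track 83.0°, groundspeed 144.1 kt
Leg 6: heading 269.2°; drift +4.6° → track 273.8°, groundspeed 81.6 kt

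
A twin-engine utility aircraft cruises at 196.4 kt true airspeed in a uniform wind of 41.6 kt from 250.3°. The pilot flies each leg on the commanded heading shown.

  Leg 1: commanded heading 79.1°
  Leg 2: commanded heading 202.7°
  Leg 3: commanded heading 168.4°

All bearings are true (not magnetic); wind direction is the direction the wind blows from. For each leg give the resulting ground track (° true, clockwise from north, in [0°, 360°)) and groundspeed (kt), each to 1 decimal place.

Leg 1: track=77.6°, groundspeed=237.6 kt
Leg 2: track=192.4°, groundspeed=171.1 kt
Leg 3: track=156.2°, groundspeed=194.9 kt

Leg 1: heading 79.1°; drift -1.5° → track 77.6°, groundspeed 237.6 kt
Leg 2: heading 202.7°; drift -10.3° → track 192.4°, groundspeed 171.1 kt
Leg 3: heading 168.4°; drift -12.2° → track 156.2°, groundspeed 194.9 kt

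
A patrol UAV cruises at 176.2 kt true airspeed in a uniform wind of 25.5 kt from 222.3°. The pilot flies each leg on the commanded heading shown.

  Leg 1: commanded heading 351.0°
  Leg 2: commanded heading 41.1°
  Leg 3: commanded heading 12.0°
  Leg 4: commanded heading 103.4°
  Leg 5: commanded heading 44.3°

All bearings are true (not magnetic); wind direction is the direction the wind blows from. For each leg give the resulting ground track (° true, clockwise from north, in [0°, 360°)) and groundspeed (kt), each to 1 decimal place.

Leg 1: track=356.9°, groundspeed=193.2 kt
Leg 2: track=41.3°, groundspeed=201.7 kt
Leg 3: track=15.7°, groundspeed=198.6 kt
Leg 4: track=96.6°, groundspeed=189.8 kt
Leg 5: track=44.0°, groundspeed=201.7 kt

Leg 1: heading 351.0°; drift +5.9° → track 356.9°, groundspeed 193.2 kt
Leg 2: heading 41.1°; drift +0.2° → track 41.3°, groundspeed 201.7 kt
Leg 3: heading 12.0°; drift +3.7° → track 15.7°, groundspeed 198.6 kt
Leg 4: heading 103.4°; drift -6.8° → track 96.6°, groundspeed 189.8 kt
Leg 5: heading 44.3°; drift -0.3° → track 44.0°, groundspeed 201.7 kt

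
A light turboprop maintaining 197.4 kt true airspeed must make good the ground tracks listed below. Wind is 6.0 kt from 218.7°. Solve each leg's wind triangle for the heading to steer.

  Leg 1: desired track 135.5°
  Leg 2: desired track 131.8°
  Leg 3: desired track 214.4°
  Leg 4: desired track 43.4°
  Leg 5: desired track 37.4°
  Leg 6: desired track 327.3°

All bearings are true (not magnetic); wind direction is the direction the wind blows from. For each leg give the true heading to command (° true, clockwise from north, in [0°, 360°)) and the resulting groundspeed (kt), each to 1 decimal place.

Leg 1: heading=137.2°, groundspeed=196.6 kt
Leg 2: heading=133.5°, groundspeed=197.0 kt
Leg 3: heading=214.5°, groundspeed=191.4 kt
Leg 4: heading=43.5°, groundspeed=203.4 kt
Leg 5: heading=37.4°, groundspeed=203.4 kt
Leg 6: heading=325.6°, groundspeed=199.2 kt

Leg 1: desired track 135.5°; wind correction +1.7° → command heading 137.2°, groundspeed 196.6 kt
Leg 2: desired track 131.8°; wind correction +1.7° → command heading 133.5°, groundspeed 197.0 kt
Leg 3: desired track 214.4°; wind correction +0.1° → command heading 214.5°, groundspeed 191.4 kt
Leg 4: desired track 43.4°; wind correction +0.1° → command heading 43.5°, groundspeed 203.4 kt
Leg 5: desired track 37.4°; wind correction +0.0° → command heading 37.4°, groundspeed 203.4 kt
Leg 6: desired track 327.3°; wind correction -1.7° → command heading 325.6°, groundspeed 199.2 kt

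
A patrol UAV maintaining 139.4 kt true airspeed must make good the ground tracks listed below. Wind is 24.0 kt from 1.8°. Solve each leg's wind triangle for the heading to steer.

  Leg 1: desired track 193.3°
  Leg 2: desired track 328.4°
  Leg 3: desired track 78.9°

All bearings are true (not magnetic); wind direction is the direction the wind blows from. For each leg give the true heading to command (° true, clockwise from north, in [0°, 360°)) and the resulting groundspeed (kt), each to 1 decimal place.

Leg 1: desired track 193.3°; wind correction +2.0° → command heading 195.3°, groundspeed 162.8 kt
Leg 2: desired track 328.4°; wind correction +5.4° → command heading 333.8°, groundspeed 118.7 kt
Leg 3: desired track 78.9°; wind correction -9.7° → command heading 69.2°, groundspeed 132.1 kt

Leg 1: heading=195.3°, groundspeed=162.8 kt
Leg 2: heading=333.8°, groundspeed=118.7 kt
Leg 3: heading=69.2°, groundspeed=132.1 kt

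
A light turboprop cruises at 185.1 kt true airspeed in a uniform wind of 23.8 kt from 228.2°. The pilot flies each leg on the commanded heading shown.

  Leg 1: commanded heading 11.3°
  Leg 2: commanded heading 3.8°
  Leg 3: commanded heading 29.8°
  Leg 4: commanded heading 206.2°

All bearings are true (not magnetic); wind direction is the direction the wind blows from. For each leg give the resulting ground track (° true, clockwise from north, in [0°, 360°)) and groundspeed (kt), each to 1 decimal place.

Leg 1: heading 11.3°; drift +4.0° → track 15.3°, groundspeed 204.6 kt
Leg 2: heading 3.8°; drift +4.7° → track 8.5°, groundspeed 202.8 kt
Leg 3: heading 29.8°; drift +2.1° → track 31.9°, groundspeed 207.8 kt
Leg 4: heading 206.2°; drift -3.1° → track 203.1°, groundspeed 163.3 kt

Leg 1: track=15.3°, groundspeed=204.6 kt
Leg 2: track=8.5°, groundspeed=202.8 kt
Leg 3: track=31.9°, groundspeed=207.8 kt
Leg 4: track=203.1°, groundspeed=163.3 kt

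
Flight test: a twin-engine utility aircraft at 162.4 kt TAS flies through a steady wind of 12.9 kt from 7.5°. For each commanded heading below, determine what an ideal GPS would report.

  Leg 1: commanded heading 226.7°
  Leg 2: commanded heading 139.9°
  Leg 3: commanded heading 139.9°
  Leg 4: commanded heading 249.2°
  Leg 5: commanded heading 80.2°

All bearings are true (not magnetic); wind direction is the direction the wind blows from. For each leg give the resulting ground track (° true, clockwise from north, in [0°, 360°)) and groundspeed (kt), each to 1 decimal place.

Leg 1: heading 226.7°; drift -2.7° → track 224.0°, groundspeed 172.6 kt
Leg 2: heading 139.9°; drift +3.2° → track 143.1°, groundspeed 171.4 kt
Leg 3: heading 139.9°; drift +3.2° → track 143.1°, groundspeed 171.4 kt
Leg 4: heading 249.2°; drift -3.9° → track 245.3°, groundspeed 168.9 kt
Leg 5: heading 80.2°; drift +4.4° → track 84.6°, groundspeed 159.0 kt

Leg 1: track=224.0°, groundspeed=172.6 kt
Leg 2: track=143.1°, groundspeed=171.4 kt
Leg 3: track=143.1°, groundspeed=171.4 kt
Leg 4: track=245.3°, groundspeed=168.9 kt
Leg 5: track=84.6°, groundspeed=159.0 kt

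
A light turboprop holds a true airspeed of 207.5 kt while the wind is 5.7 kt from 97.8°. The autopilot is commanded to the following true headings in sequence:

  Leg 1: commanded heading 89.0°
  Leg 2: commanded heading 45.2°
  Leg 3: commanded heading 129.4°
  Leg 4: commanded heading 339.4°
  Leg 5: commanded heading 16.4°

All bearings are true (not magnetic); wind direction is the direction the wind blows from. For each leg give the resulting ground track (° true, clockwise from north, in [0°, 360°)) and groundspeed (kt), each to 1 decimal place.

Leg 1: track=88.8°, groundspeed=201.9 kt
Leg 2: track=43.9°, groundspeed=204.1 kt
Leg 3: track=130.2°, groundspeed=202.7 kt
Leg 4: track=338.0°, groundspeed=210.3 kt
Leg 5: track=14.8°, groundspeed=206.7 kt

Leg 1: heading 89.0°; drift -0.2° → track 88.8°, groundspeed 201.9 kt
Leg 2: heading 45.2°; drift -1.3° → track 43.9°, groundspeed 204.1 kt
Leg 3: heading 129.4°; drift +0.8° → track 130.2°, groundspeed 202.7 kt
Leg 4: heading 339.4°; drift -1.4° → track 338.0°, groundspeed 210.3 kt
Leg 5: heading 16.4°; drift -1.6° → track 14.8°, groundspeed 206.7 kt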